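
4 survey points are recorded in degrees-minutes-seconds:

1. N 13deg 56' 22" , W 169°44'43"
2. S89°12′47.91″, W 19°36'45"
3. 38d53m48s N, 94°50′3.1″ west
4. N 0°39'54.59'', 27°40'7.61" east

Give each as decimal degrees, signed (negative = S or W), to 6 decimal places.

Point 1:
  Lat: 13° + 56/60 + 22/3600 = 13 + 0.933333 + 0.006111 = 13.9394444
  N ⇒ keep positive
  Lon: 169° + 44/60 + 43/3600 = 169 + 0.733333 + 0.011944 = 169.7452778
  hemisphere W, so the sign is −
Point 2:
  Lat: 89° + 12/60 + 47.91/3600 = 89 + 0.200000 + 0.013308 = 89.2133083
  S ⇒ negate
  Longitude: 36′ + 45″ = 36.75000′; 19 + 36.75000/60 = 19.6125000
  W ⇒ negate
Point 3:
  Lat: 38 + 53/60 + 48/3600 = 38.8966667
  N → positive
  λ: 50′ + 3.1″ = 50.05167′; 94 + 50.05167/60 = 94.8341944
  W ⇒ negate
Point 4:
  φ: 0 + 39/60 + 54.59/3600 = 0.6651639
  N → positive
  Lon: 27 + 40/60 + 7.61/3600 = 27.6687806
  E ⇒ keep positive

1. 13.939444, -169.745278
2. -89.213308, -19.612500
3. 38.896667, -94.834194
4. 0.665164, 27.668781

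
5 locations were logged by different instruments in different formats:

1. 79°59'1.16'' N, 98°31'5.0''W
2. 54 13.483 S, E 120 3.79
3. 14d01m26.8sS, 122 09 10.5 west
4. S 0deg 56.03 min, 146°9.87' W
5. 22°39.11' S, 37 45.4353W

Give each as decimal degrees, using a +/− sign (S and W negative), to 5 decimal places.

Point 1:
  φ: 79 + 59/60 + 1.16/3600 = 79.983656
  N ⇒ keep positive
  Lon: 98° + 31/60 + 5/3600 = 98 + 0.516667 + 0.001389 = 98.518056
  W ⇒ negate
Point 2:
  Latitude: 54 + 13.483/60 = 54.224717
  S ⇒ negate
  Lon: 120 + 3.79/60 = 120.063167
  E ⇒ keep positive
Point 3:
  Lat: 14 + 1/60 + 26.8/3600 = 14.024111
  S ⇒ negate
  Lon: 9′ + 10.5″ = 9.17500′; 122 + 9.17500/60 = 122.152917
  hemisphere W, so the sign is −
Point 4:
  φ: 0 + 56.03/60 = 0.933833
  hemisphere S, so the sign is −
  Lon: 146 + 9.87/60 = 146.164500
  W → negative
Point 5:
  φ: 39.11′ = 0.651833°; total 22.651833
  S ⇒ negate
  λ: 37 + 45.4353/60 = 37.757255
  hemisphere W, so the sign is −

1. 79.98366, -98.51806
2. -54.22472, 120.06317
3. -14.02411, -122.15292
4. -0.93383, -146.16450
5. -22.65183, -37.75726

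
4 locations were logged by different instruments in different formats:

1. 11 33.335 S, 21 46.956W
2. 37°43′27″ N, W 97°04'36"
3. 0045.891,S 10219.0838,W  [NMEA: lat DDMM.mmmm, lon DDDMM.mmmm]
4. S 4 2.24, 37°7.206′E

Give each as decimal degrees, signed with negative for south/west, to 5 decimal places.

1. -11.55558, -21.78260
2. 37.72417, -97.07667
3. -0.76485, -102.31806
4. -4.03733, 37.12010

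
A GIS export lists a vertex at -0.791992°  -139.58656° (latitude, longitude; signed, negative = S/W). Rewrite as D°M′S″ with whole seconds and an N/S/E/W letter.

0°47′31″ S, 139°35′12″ W

Latitude is negative → S; |value| = 0.791992
φ: 0.791992 × 60 = 47.51952′ → 47′, remainder × 60 = 31.17″
Longitude is negative → W; |value| = 139.586560
Lon: 0.586560° → 35.19360′; 0.19360 × 60 = 11.62″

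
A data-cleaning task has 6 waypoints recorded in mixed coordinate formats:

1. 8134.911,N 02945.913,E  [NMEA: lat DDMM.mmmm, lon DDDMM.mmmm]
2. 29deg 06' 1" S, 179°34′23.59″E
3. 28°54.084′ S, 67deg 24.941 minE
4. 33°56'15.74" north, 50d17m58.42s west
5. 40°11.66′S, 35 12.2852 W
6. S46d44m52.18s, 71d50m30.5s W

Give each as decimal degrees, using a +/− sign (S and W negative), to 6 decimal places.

1. 81.581850, 29.765217
2. -29.100278, 179.573219
3. -28.901400, 67.415683
4. 33.937706, -50.299561
5. -40.194333, -35.204753
6. -46.747828, -71.841806

Point 1:
  Lat: degrees = first 2 digits = 81, minutes = 34.911; 81 + 34.911/60 = 81.5818500
  N → positive
  Lon: degrees = first 3 digits = 29, minutes = 45.913; 29 + 45.913/60 = 29.7652167
  E ⇒ keep positive
Point 2:
  Latitude: 29° + 6/60 + 1/3600 = 29 + 0.100000 + 0.000278 = 29.1002778
  S ⇒ negate
  λ: 179 + 34/60 + 23.59/3600 = 179.5732194
  E ⇒ keep positive
Point 3:
  φ: 28 + 54.084/60 = 28.9014000
  S ⇒ negate
  λ: 24.941′ = 0.415683°; total 67.4156833
  E ⇒ keep positive
Point 4:
  φ: 33 + 56/60 + 15.74/3600 = 33.9377056
  N ⇒ keep positive
  Lon: 50° + 17/60 + 58.42/3600 = 50 + 0.283333 + 0.016228 = 50.2995611
  hemisphere W, so the sign is −
Point 5:
  Latitude: 40 + 11.66/60 = 40.1943333
  hemisphere S, so the sign is −
  λ: 12.2852′ = 0.204753°; total 35.2047533
  hemisphere W, so the sign is −
Point 6:
  Lat: 46° + 44/60 + 52.18/3600 = 46 + 0.733333 + 0.014494 = 46.7478278
  S → negative
  λ: 50′ + 30.5″ = 50.50833′; 71 + 50.50833/60 = 71.8418056
  W → negative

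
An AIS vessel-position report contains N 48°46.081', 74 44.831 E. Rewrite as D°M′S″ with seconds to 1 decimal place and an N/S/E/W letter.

48°46′4.9″ N, 74°44′49.9″ E

Latitude: fractional minutes 0.08100 × 60 = 4.860″
Longitude: 44.83100′ → 44′ and 0.83100 × 60 = 49.860″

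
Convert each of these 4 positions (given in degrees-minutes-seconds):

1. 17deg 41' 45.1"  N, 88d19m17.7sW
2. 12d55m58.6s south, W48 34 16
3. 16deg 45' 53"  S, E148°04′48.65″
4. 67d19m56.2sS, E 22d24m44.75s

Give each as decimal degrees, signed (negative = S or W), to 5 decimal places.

Point 1:
  Latitude: 17 + 41/60 + 45.1/3600 = 17.695861
  N → positive
  Longitude: 88 + 19/60 + 17.7/3600 = 88.321583
  hemisphere W, so the sign is −
Point 2:
  φ: 55′ + 58.6″ = 55.97667′; 12 + 55.97667/60 = 12.932944
  S ⇒ negate
  Lon: 34′ + 16″ = 34.26667′; 48 + 34.26667/60 = 48.571111
  W ⇒ negate
Point 3:
  φ: 45′ + 53″ = 45.88333′; 16 + 45.88333/60 = 16.764722
  hemisphere S, so the sign is −
  Lon: 4′ + 48.65″ = 4.81083′; 148 + 4.81083/60 = 148.080181
  E ⇒ keep positive
Point 4:
  Lat: 67 + 19/60 + 56.2/3600 = 67.332278
  hemisphere S, so the sign is −
  λ: 22 + 24/60 + 44.75/3600 = 22.412431
  E → positive

1. 17.69586, -88.32158
2. -12.93294, -48.57111
3. -16.76472, 148.08018
4. -67.33228, 22.41243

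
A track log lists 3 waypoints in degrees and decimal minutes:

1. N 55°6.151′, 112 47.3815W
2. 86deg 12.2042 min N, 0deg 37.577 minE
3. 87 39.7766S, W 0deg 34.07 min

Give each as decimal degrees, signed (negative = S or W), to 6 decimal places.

1. 55.102517, -112.789692
2. 86.203403, 0.626283
3. -87.662943, -0.567833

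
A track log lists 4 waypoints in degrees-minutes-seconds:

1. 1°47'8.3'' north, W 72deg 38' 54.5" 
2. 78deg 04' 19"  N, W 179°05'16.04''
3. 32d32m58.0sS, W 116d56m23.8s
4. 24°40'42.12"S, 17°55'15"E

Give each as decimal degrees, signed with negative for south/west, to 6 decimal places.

1. 1.785639, -72.648472
2. 78.071944, -179.087789
3. -32.549444, -116.939944
4. -24.678367, 17.920833

Point 1:
  Latitude: 1° + 47/60 + 8.3/3600 = 1 + 0.783333 + 0.002306 = 1.7856389
  N ⇒ keep positive
  Longitude: 38′ + 54.5″ = 38.90833′; 72 + 38.90833/60 = 72.6484722
  W ⇒ negate
Point 2:
  Lat: 78° + 4/60 + 19/3600 = 78 + 0.066667 + 0.005278 = 78.0719444
  N ⇒ keep positive
  Longitude: 179° + 5/60 + 16.04/3600 = 179 + 0.083333 + 0.004456 = 179.0877889
  hemisphere W, so the sign is −
Point 3:
  Lat: 32° + 32/60 + 58/3600 = 32 + 0.533333 + 0.016111 = 32.5494444
  S → negative
  Lon: 56′ + 23.8″ = 56.39667′; 116 + 56.39667/60 = 116.9399444
  W ⇒ negate
Point 4:
  Lat: 24 + 40/60 + 42.12/3600 = 24.6783667
  S ⇒ negate
  Longitude: 17 + 55/60 + 15/3600 = 17.9208333
  E ⇒ keep positive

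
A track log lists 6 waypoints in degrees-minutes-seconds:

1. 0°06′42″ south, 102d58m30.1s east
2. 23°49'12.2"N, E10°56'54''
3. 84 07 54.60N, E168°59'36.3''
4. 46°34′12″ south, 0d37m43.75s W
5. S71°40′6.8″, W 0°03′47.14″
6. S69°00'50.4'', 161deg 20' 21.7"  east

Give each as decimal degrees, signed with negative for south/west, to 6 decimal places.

1. -0.111667, 102.975028
2. 23.820056, 10.948333
3. 84.131833, 168.993417
4. -46.570000, -0.628819
5. -71.668556, -0.063094
6. -69.014000, 161.339361

Point 1:
  φ: 6′ + 42″ = 6.70000′; 0 + 6.70000/60 = 0.1116667
  S ⇒ negate
  Longitude: 58′ + 30.1″ = 58.50167′; 102 + 58.50167/60 = 102.9750278
  E → positive
Point 2:
  Latitude: 49′ + 12.2″ = 49.20333′; 23 + 49.20333/60 = 23.8200556
  N → positive
  λ: 56′ + 54″ = 56.90000′; 10 + 56.90000/60 = 10.9483333
  E ⇒ keep positive
Point 3:
  Lat: 7′ + 54.6″ = 7.91000′; 84 + 7.91000/60 = 84.1318333
  N ⇒ keep positive
  λ: 59′ + 36.3″ = 59.60500′; 168 + 59.60500/60 = 168.9934167
  E → positive
Point 4:
  Lat: 46 + 34/60 + 12/3600 = 46.5700000
  S → negative
  Lon: 0° + 37/60 + 43.75/3600 = 0 + 0.616667 + 0.012153 = 0.6288194
  W → negative
Point 5:
  Latitude: 71 + 40/60 + 6.8/3600 = 71.6685556
  hemisphere S, so the sign is −
  Lon: 0° + 3/60 + 47.14/3600 = 0 + 0.050000 + 0.013094 = 0.0630944
  W → negative
Point 6:
  φ: 0′ + 50.4″ = 0.84000′; 69 + 0.84000/60 = 69.0140000
  hemisphere S, so the sign is −
  λ: 20′ + 21.7″ = 20.36167′; 161 + 20.36167/60 = 161.3393611
  E ⇒ keep positive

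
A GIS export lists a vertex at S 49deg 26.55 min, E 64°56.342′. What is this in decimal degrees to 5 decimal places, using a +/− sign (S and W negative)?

-49.44250, 64.93903

φ: 26.55′ = 0.442500°; total 49.442500
hemisphere S, so the sign is −
Lon: 64 + 56.342/60 = 64.939033
E → positive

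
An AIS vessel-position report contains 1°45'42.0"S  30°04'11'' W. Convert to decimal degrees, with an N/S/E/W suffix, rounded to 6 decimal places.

1.761667° S, 30.069722° W

Lat: 45′ + 42″ = 45.70000′; 1 + 45.70000/60 = 1.7616667
Longitude: 30 + 4/60 + 11/3600 = 30.0697222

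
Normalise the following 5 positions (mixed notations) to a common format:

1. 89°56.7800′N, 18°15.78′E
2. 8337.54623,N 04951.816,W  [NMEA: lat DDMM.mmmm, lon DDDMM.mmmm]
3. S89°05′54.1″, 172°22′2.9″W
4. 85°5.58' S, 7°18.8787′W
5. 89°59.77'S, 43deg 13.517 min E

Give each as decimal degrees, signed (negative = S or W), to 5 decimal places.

1. 89.94633, 18.26300
2. 83.62577, -49.86360
3. -89.09836, -172.36747
4. -85.09300, -7.31465
5. -89.99617, 43.22528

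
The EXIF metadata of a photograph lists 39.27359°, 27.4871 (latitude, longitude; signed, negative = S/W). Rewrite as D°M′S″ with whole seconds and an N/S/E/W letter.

Lat: 0.273590 × 60 = 16.41540′ → 16′, remainder × 60 = 24.92″
λ: 0.487100 × 60 = 29.22600′ → 29′, remainder × 60 = 13.56″

39°16′25″ N, 27°29′14″ E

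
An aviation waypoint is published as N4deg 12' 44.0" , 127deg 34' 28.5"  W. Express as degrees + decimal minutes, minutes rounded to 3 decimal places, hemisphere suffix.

4° 12.733′ N, 127° 34.475′ W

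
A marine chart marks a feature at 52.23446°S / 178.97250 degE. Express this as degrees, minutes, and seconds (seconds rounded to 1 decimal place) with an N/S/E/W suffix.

φ: whole degrees 52; 14.06760′ → 14′ and 4.056″
λ: whole degrees 178; 58.35000′ → 58′ and 21.000″

52°14′4.1″ S, 178°58′21.0″ E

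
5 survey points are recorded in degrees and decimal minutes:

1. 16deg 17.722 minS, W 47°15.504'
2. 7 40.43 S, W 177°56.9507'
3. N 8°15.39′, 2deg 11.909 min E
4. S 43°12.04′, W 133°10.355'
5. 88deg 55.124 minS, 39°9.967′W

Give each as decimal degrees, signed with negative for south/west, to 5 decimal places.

1. -16.29537, -47.25840
2. -7.67383, -177.94918
3. 8.25650, 2.19848
4. -43.20067, -133.17258
5. -88.91873, -39.16612

Point 1:
  Lat: 17.722′ = 0.295367°; total 16.295367
  hemisphere S, so the sign is −
  Lon: 15.504′ = 0.258400°; total 47.258400
  hemisphere W, so the sign is −
Point 2:
  φ: 40.43′ = 0.673833°; total 7.673833
  S ⇒ negate
  λ: 56.9507′ = 0.949178°; total 177.949178
  hemisphere W, so the sign is −
Point 3:
  Latitude: 15.39′ = 0.256500°; total 8.256500
  N → positive
  Lon: 2 + 11.909/60 = 2.198483
  E ⇒ keep positive
Point 4:
  Latitude: 12.04′ = 0.200667°; total 43.200667
  S ⇒ negate
  Lon: 10.355′ = 0.172583°; total 133.172583
  W ⇒ negate
Point 5:
  Lat: 88 + 55.124/60 = 88.918733
  S → negative
  Lon: 9.967′ = 0.166117°; total 39.166117
  hemisphere W, so the sign is −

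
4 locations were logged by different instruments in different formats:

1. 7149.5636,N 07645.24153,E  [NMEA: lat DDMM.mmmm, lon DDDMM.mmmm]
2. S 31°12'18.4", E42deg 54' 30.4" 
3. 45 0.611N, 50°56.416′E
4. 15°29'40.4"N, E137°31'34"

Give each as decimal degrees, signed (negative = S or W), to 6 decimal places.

1. 71.826060, 76.754026
2. -31.205111, 42.908444
3. 45.010183, 50.940267
4. 15.494556, 137.526111

Point 1:
  Latitude: split at 2 digits → 71° and 49.5636′; 71 + 49.5636/60 = 71.8260600
  N ⇒ keep positive
  Longitude: degrees = first 3 digits = 76, minutes = 45.24153; 76 + 45.24153/60 = 76.7540255
  E → positive
Point 2:
  Latitude: 12′ + 18.4″ = 12.30667′; 31 + 12.30667/60 = 31.2051111
  hemisphere S, so the sign is −
  λ: 54′ + 30.4″ = 54.50667′; 42 + 54.50667/60 = 42.9084444
  E → positive
Point 3:
  Lat: 45 + 0.611/60 = 45.0101833
  N ⇒ keep positive
  λ: 50 + 56.416/60 = 50.9402667
  E → positive
Point 4:
  φ: 15 + 29/60 + 40.4/3600 = 15.4945556
  N ⇒ keep positive
  Longitude: 137° + 31/60 + 34/3600 = 137 + 0.516667 + 0.009444 = 137.5261111
  E ⇒ keep positive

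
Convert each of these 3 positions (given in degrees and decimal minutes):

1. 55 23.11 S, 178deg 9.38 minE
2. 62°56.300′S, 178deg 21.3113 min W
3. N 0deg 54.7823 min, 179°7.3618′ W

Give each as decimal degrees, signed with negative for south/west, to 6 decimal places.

1. -55.385167, 178.156333
2. -62.938333, -178.355188
3. 0.913038, -179.122697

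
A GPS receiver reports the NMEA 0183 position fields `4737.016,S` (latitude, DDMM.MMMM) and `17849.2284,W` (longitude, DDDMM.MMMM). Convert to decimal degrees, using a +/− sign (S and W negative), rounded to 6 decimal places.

Lat: degrees = first 2 digits = 47, minutes = 37.016; 47 + 37.016/60 = 47.6169333
hemisphere S, so the sign is −
Lon: split at 3 digits → 178° and 49.2284′; 178 + 49.2284/60 = 178.8204733
hemisphere W, so the sign is −

-47.616933, -178.820473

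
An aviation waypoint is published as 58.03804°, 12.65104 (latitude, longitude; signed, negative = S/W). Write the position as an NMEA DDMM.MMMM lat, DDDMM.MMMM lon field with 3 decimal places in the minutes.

5802.282,N / 01239.062,E

φ: minutes = (58.038040 − 58) × 60 = 2.28240
λ: minutes = (12.651040 − 12) × 60 = 39.06240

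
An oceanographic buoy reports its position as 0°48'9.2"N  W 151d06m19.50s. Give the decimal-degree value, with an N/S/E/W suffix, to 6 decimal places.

Latitude: 48′ + 9.2″ = 48.15333′; 0 + 48.15333/60 = 0.8025556
Longitude: 151 + 6/60 + 19.5/3600 = 151.1054167

0.802556° N, 151.105417° W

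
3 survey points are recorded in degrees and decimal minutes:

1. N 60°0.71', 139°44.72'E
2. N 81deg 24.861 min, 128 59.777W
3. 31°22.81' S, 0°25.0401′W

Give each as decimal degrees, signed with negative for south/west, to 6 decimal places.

Point 1:
  Lat: 60 + 0.71/60 = 60.0118333
  N ⇒ keep positive
  Longitude: 139 + 44.72/60 = 139.7453333
  E → positive
Point 2:
  Lat: 24.861′ = 0.414350°; total 81.4143500
  N → positive
  Lon: 128 + 59.777/60 = 128.9962833
  W ⇒ negate
Point 3:
  Latitude: 22.81′ = 0.380167°; total 31.3801667
  S ⇒ negate
  Lon: 0 + 25.0401/60 = 0.4173350
  W ⇒ negate

1. 60.011833, 139.745333
2. 81.414350, -128.996283
3. -31.380167, -0.417335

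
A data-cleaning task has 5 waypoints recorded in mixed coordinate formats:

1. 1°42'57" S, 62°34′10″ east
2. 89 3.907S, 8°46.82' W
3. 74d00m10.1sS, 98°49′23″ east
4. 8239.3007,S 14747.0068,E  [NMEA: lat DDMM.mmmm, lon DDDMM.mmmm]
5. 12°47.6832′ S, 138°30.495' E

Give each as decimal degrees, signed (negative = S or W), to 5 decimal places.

1. -1.71583, 62.56944
2. -89.06512, -8.78033
3. -74.00281, 98.82306
4. -82.65501, 147.78345
5. -12.79472, 138.50825

Point 1:
  Lat: 1° + 42/60 + 57/3600 = 1 + 0.700000 + 0.015833 = 1.715833
  S → negative
  Lon: 62° + 34/60 + 10/3600 = 62 + 0.566667 + 0.002778 = 62.569444
  E ⇒ keep positive
Point 2:
  φ: 89 + 3.907/60 = 89.065117
  hemisphere S, so the sign is −
  λ: 46.82′ = 0.780333°; total 8.780333
  hemisphere W, so the sign is −
Point 3:
  Lat: 74 + 0/60 + 10.1/3600 = 74.002806
  S → negative
  λ: 98 + 49/60 + 23/3600 = 98.823056
  E ⇒ keep positive
Point 4:
  φ: split at 2 digits → 82° and 39.3007′; 82 + 39.3007/60 = 82.655012
  S ⇒ negate
  Longitude: degrees = first 3 digits = 147, minutes = 47.0068; 147 + 47.0068/60 = 147.783447
  E ⇒ keep positive
Point 5:
  Latitude: 12 + 47.6832/60 = 12.794720
  S ⇒ negate
  λ: 138 + 30.495/60 = 138.508250
  E → positive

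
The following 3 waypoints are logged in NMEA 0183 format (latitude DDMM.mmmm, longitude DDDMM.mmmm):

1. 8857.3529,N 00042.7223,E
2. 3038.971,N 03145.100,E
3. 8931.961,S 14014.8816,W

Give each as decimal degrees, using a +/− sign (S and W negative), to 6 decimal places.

Point 1:
  Latitude: split at 2 digits → 88° and 57.3529′; 88 + 57.3529/60 = 88.9558817
  N ⇒ keep positive
  Longitude: split at 3 digits → 000° and 42.7223′; 0 + 42.7223/60 = 0.7120383
  E ⇒ keep positive
Point 2:
  Latitude: degrees = first 2 digits = 30, minutes = 38.971; 30 + 38.971/60 = 30.6495167
  N ⇒ keep positive
  λ: split at 3 digits → 031° and 45.1′; 31 + 45.1/60 = 31.7516667
  E → positive
Point 3:
  Lat: split at 2 digits → 89° and 31.961′; 89 + 31.961/60 = 89.5326833
  S ⇒ negate
  Longitude: degrees = first 3 digits = 140, minutes = 14.8816; 140 + 14.8816/60 = 140.2480267
  W → negative

1. 88.955882, 0.712038
2. 30.649517, 31.751667
3. -89.532683, -140.248027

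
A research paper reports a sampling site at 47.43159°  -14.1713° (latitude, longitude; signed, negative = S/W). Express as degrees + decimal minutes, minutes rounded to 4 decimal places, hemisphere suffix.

47° 25.8954′ N, 14° 10.2780′ W

Latitude: fractional part 0.431590 → 25.895400 minutes
Longitude is negative → W; |value| = 14.171300
Lon: 14° + 0.171300 × 60 = 14° 10.278000′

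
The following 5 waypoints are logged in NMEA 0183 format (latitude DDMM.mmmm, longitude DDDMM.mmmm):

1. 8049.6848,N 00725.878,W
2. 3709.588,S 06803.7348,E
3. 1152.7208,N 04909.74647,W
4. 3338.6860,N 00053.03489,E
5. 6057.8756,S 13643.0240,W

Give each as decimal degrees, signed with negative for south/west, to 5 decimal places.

Point 1:
  φ: degrees = first 2 digits = 80, minutes = 49.6848; 80 + 49.6848/60 = 80.828080
  N ⇒ keep positive
  λ: degrees = first 3 digits = 7, minutes = 25.878; 7 + 25.878/60 = 7.431300
  W ⇒ negate
Point 2:
  φ: split at 2 digits → 37° and 9.588′; 37 + 9.588/60 = 37.159800
  hemisphere S, so the sign is −
  Lon: split at 3 digits → 068° and 3.7348′; 68 + 3.7348/60 = 68.062247
  E → positive
Point 3:
  Lat: degrees = first 2 digits = 11, minutes = 52.7208; 11 + 52.7208/60 = 11.878680
  N ⇒ keep positive
  λ: degrees = first 3 digits = 49, minutes = 9.74647; 49 + 9.74647/60 = 49.162441
  W ⇒ negate
Point 4:
  φ: split at 2 digits → 33° and 38.686′; 33 + 38.686/60 = 33.644767
  N → positive
  λ: degrees = first 3 digits = 0, minutes = 53.03489; 0 + 53.03489/60 = 0.883915
  E → positive
Point 5:
  φ: split at 2 digits → 60° and 57.8756′; 60 + 57.8756/60 = 60.964593
  hemisphere S, so the sign is −
  Longitude: split at 3 digits → 136° and 43.024′; 136 + 43.024/60 = 136.717067
  W → negative

1. 80.82808, -7.43130
2. -37.15980, 68.06225
3. 11.87868, -49.16244
4. 33.64477, 0.88391
5. -60.96459, -136.71707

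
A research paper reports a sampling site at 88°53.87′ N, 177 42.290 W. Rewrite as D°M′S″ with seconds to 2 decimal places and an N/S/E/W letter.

88°53′52.20″ N, 177°42′17.40″ W

Lat: fractional minutes 0.87000 × 60 = 52.2000″
λ: fractional minutes 0.29000 × 60 = 17.4000″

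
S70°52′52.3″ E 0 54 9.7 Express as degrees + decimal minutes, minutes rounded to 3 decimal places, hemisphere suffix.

70° 52.872′ S, 0° 54.162′ E

Lat: 52 + 52.3/60 = 52.87167′
Lon: 54 + 9.7/60 = 54.16167′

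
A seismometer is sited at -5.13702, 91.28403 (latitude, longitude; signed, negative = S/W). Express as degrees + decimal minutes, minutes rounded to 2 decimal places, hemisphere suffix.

Latitude is negative → S; |value| = 5.137020
φ: minutes = (5.137020 − 5) × 60 = 8.2212
Lon: 91° + 0.284030 × 60 = 91° 17.0418′

5° 8.22′ S, 91° 17.04′ E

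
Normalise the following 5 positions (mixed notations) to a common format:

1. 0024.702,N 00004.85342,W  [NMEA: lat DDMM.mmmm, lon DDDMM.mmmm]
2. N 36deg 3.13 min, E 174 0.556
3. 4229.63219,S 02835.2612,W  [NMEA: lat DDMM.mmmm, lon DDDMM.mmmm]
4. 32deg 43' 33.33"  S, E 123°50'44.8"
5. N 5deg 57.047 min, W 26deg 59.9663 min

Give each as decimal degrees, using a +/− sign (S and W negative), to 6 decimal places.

1. 0.411700, -0.080890
2. 36.052167, 174.009267
3. -42.493870, -28.587687
4. -32.725925, 123.845778
5. 5.950783, -26.999438

Point 1:
  Lat: degrees = first 2 digits = 0, minutes = 24.702; 0 + 24.702/60 = 0.4117000
  N → positive
  λ: split at 3 digits → 000° and 4.85342′; 0 + 4.85342/60 = 0.0808903
  W → negative
Point 2:
  Latitude: 36 + 3.13/60 = 36.0521667
  N → positive
  Longitude: 174 + 0.556/60 = 174.0092667
  E ⇒ keep positive
Point 3:
  Lat: degrees = first 2 digits = 42, minutes = 29.63219; 42 + 29.63219/60 = 42.4938698
  S → negative
  Lon: split at 3 digits → 028° and 35.2612′; 28 + 35.2612/60 = 28.5876867
  W → negative
Point 4:
  Latitude: 32 + 43/60 + 33.33/3600 = 32.7259250
  hemisphere S, so the sign is −
  Longitude: 50′ + 44.8″ = 50.74667′; 123 + 50.74667/60 = 123.8457778
  E → positive
Point 5:
  Lat: 57.047′ = 0.950783°; total 5.9507833
  N ⇒ keep positive
  Longitude: 59.9663′ = 0.999438°; total 26.9994383
  W ⇒ negate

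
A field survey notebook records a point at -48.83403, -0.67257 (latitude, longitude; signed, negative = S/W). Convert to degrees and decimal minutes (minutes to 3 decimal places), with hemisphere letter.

48° 50.042′ S, 0° 40.354′ W

Latitude is negative → S; |value| = 48.834030
φ: fractional part 0.834030 → 50.04180 minutes
Longitude is negative → W; |value| = 0.672570
λ: fractional part 0.672570 → 40.35420 minutes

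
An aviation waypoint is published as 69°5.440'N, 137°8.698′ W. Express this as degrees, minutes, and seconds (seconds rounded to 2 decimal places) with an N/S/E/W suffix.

69°05′26.40″ N, 137°08′41.88″ W

Latitude: fractional minutes 0.44000 × 60 = 26.4000″
Longitude: fractional minutes 0.69800 × 60 = 41.8800″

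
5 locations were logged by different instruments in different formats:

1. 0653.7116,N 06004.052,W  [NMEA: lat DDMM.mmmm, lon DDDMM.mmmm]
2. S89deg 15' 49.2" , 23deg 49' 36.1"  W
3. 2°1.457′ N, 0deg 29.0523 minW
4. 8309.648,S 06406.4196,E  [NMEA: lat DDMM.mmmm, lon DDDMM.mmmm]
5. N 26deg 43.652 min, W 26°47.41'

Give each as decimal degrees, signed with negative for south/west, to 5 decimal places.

Point 1:
  Lat: split at 2 digits → 06° and 53.7116′; 6 + 53.7116/60 = 6.895193
  N → positive
  Lon: degrees = first 3 digits = 60, minutes = 4.052; 60 + 4.052/60 = 60.067533
  W → negative
Point 2:
  Lat: 15′ + 49.2″ = 15.82000′; 89 + 15.82000/60 = 89.263667
  hemisphere S, so the sign is −
  Lon: 23 + 49/60 + 36.1/3600 = 23.826694
  W → negative
Point 3:
  φ: 2 + 1.457/60 = 2.024283
  N ⇒ keep positive
  λ: 0 + 29.0523/60 = 0.484205
  W → negative
Point 4:
  φ: degrees = first 2 digits = 83, minutes = 9.648; 83 + 9.648/60 = 83.160800
  hemisphere S, so the sign is −
  λ: degrees = first 3 digits = 64, minutes = 6.4196; 64 + 6.4196/60 = 64.106993
  E ⇒ keep positive
Point 5:
  φ: 43.652′ = 0.727533°; total 26.727533
  N ⇒ keep positive
  Lon: 47.41′ = 0.790167°; total 26.790167
  hemisphere W, so the sign is −

1. 6.89519, -60.06753
2. -89.26367, -23.82669
3. 2.02428, -0.48421
4. -83.16080, 64.10699
5. 26.72753, -26.79017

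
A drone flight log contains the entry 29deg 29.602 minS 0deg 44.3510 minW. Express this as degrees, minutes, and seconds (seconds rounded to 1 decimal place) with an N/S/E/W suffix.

Lat: fractional minutes 0.60200 × 60 = 36.120″
λ: 44.35100′ → 44′ and 0.35100 × 60 = 21.060″

29°29′36.1″ S, 0°44′21.1″ W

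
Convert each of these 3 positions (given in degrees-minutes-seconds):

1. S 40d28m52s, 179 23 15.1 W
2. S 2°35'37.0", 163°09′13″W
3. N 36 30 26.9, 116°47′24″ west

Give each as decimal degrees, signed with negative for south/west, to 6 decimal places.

1. -40.481111, -179.387528
2. -2.593611, -163.153611
3. 36.507472, -116.790000

Point 1:
  Latitude: 28′ + 52″ = 28.86667′; 40 + 28.86667/60 = 40.4811111
  S → negative
  Longitude: 179 + 23/60 + 15.1/3600 = 179.3875278
  W → negative
Point 2:
  Latitude: 35′ + 37″ = 35.61667′; 2 + 35.61667/60 = 2.5936111
  hemisphere S, so the sign is −
  λ: 163° + 9/60 + 13/3600 = 163 + 0.150000 + 0.003611 = 163.1536111
  hemisphere W, so the sign is −
Point 3:
  Lat: 36° + 30/60 + 26.9/3600 = 36 + 0.500000 + 0.007472 = 36.5074722
  N ⇒ keep positive
  Longitude: 116 + 47/60 + 24/3600 = 116.7900000
  W → negative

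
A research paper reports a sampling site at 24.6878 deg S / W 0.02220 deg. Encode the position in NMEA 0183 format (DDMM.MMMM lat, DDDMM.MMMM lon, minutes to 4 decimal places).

2441.2680,S / 00001.3320,W

φ: minutes = (24.687800 − 24) × 60 = 41.268000
Lon: minutes = (0.022200 − 0) × 60 = 1.332000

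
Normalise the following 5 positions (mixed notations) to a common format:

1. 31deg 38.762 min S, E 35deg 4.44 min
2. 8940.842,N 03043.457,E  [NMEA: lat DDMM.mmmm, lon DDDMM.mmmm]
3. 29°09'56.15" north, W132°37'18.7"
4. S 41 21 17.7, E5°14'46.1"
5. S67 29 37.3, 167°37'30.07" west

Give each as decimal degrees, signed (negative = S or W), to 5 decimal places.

1. -31.64603, 35.07400
2. 89.68070, 30.72428
3. 29.16560, -132.62186
4. -41.35492, 5.24614
5. -67.49369, -167.62502

Point 1:
  φ: 38.762′ = 0.646033°; total 31.646033
  S → negative
  Lon: 4.44′ = 0.074000°; total 35.074000
  E ⇒ keep positive
Point 2:
  Lat: split at 2 digits → 89° and 40.842′; 89 + 40.842/60 = 89.680700
  N → positive
  λ: degrees = first 3 digits = 30, minutes = 43.457; 30 + 43.457/60 = 30.724283
  E ⇒ keep positive
Point 3:
  φ: 9′ + 56.15″ = 9.93583′; 29 + 9.93583/60 = 29.165597
  N ⇒ keep positive
  λ: 37′ + 18.7″ = 37.31167′; 132 + 37.31167/60 = 132.621861
  W ⇒ negate
Point 4:
  Latitude: 41° + 21/60 + 17.7/3600 = 41 + 0.350000 + 0.004917 = 41.354917
  hemisphere S, so the sign is −
  λ: 5° + 14/60 + 46.1/3600 = 5 + 0.233333 + 0.012806 = 5.246139
  E → positive
Point 5:
  φ: 67° + 29/60 + 37.3/3600 = 67 + 0.483333 + 0.010361 = 67.493694
  S → negative
  Lon: 37′ + 30.07″ = 37.50117′; 167 + 37.50117/60 = 167.625019
  W → negative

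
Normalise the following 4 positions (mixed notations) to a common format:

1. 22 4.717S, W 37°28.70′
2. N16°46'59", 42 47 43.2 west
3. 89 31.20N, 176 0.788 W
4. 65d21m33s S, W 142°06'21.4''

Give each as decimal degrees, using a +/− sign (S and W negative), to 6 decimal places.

Point 1:
  Lat: 22 + 4.717/60 = 22.0786167
  S → negative
  Longitude: 28.7′ = 0.478333°; total 37.4783333
  W ⇒ negate
Point 2:
  Lat: 16° + 46/60 + 59/3600 = 16 + 0.766667 + 0.016389 = 16.7830556
  N → positive
  Lon: 42 + 47/60 + 43.2/3600 = 42.7953333
  W ⇒ negate
Point 3:
  Latitude: 89 + 31.2/60 = 89.5200000
  N ⇒ keep positive
  Longitude: 176 + 0.788/60 = 176.0131333
  hemisphere W, so the sign is −
Point 4:
  φ: 65 + 21/60 + 33/3600 = 65.3591667
  S ⇒ negate
  Longitude: 6′ + 21.4″ = 6.35667′; 142 + 6.35667/60 = 142.1059444
  W → negative

1. -22.078617, -37.478333
2. 16.783056, -42.795333
3. 89.520000, -176.013133
4. -65.359167, -142.105944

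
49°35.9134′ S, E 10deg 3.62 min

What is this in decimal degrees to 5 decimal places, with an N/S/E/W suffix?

Latitude: 35.9134′ = 0.598557°; total 49.598557
Longitude: 10 + 3.62/60 = 10.060333

49.59856° S, 10.06033° E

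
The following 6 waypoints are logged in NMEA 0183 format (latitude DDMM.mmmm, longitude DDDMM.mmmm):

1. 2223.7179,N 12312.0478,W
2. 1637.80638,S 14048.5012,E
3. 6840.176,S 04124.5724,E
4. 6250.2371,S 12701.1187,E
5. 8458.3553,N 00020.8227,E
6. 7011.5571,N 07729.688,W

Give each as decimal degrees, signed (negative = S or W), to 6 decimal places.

1. 22.395298, -123.200797
2. -16.630106, 140.808353
3. -68.669600, 41.409540
4. -62.837285, 127.018645
5. 84.972588, 0.347045
6. 70.192618, -77.494800

Point 1:
  Latitude: degrees = first 2 digits = 22, minutes = 23.7179; 22 + 23.7179/60 = 22.3952983
  N ⇒ keep positive
  Lon: split at 3 digits → 123° and 12.0478′; 123 + 12.0478/60 = 123.2007967
  W ⇒ negate
Point 2:
  Latitude: split at 2 digits → 16° and 37.80638′; 16 + 37.80638/60 = 16.6301063
  S ⇒ negate
  Longitude: split at 3 digits → 140° and 48.5012′; 140 + 48.5012/60 = 140.8083533
  E → positive
Point 3:
  φ: split at 2 digits → 68° and 40.176′; 68 + 40.176/60 = 68.6696000
  S → negative
  λ: degrees = first 3 digits = 41, minutes = 24.5724; 41 + 24.5724/60 = 41.4095400
  E → positive
Point 4:
  φ: split at 2 digits → 62° and 50.2371′; 62 + 50.2371/60 = 62.8372850
  S → negative
  λ: split at 3 digits → 127° and 1.1187′; 127 + 1.1187/60 = 127.0186450
  E → positive
Point 5:
  φ: split at 2 digits → 84° and 58.3553′; 84 + 58.3553/60 = 84.9725883
  N ⇒ keep positive
  Lon: degrees = first 3 digits = 0, minutes = 20.8227; 0 + 20.8227/60 = 0.3470450
  E ⇒ keep positive
Point 6:
  Latitude: split at 2 digits → 70° and 11.5571′; 70 + 11.5571/60 = 70.1926183
  N → positive
  Lon: split at 3 digits → 077° and 29.688′; 77 + 29.688/60 = 77.4948000
  W ⇒ negate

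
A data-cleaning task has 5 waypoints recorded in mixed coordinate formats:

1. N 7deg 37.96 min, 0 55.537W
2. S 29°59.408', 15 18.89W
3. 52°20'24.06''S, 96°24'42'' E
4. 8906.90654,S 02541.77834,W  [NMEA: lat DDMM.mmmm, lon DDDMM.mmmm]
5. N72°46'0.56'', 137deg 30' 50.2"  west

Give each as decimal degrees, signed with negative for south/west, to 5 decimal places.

1. 7.63267, -0.92562
2. -29.99013, -15.31483
3. -52.34002, 96.41167
4. -89.11511, -25.69631
5. 72.76682, -137.51394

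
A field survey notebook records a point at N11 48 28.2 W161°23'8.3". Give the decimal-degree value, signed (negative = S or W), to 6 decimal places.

Lat: 11° + 48/60 + 28.2/3600 = 11 + 0.800000 + 0.007833 = 11.8078333
N → positive
Longitude: 161° + 23/60 + 8.3/3600 = 161 + 0.383333 + 0.002306 = 161.3856389
W ⇒ negate

11.807833, -161.385639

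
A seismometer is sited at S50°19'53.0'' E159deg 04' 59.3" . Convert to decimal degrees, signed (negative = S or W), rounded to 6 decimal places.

Lat: 19′ + 53″ = 19.88333′; 50 + 19.88333/60 = 50.3313889
S → negative
Lon: 4′ + 59.3″ = 4.98833′; 159 + 4.98833/60 = 159.0831389
E → positive

-50.331389, 159.083139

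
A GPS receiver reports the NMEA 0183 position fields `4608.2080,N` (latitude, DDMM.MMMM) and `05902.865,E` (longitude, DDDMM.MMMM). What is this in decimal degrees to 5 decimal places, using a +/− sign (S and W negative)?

46.13680, 59.04775

Lat: split at 2 digits → 46° and 8.208′; 46 + 8.208/60 = 46.136800
N ⇒ keep positive
λ: degrees = first 3 digits = 59, minutes = 2.865; 59 + 2.865/60 = 59.047750
E ⇒ keep positive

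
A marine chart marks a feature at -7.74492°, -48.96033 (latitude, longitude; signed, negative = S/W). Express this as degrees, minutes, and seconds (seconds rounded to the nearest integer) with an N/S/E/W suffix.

7°44′42″ S, 48°57′37″ W

Latitude is negative → S; |value| = 7.744920
φ: whole degrees 7; 44.69520′ → 44′ and 41.71″
Longitude is negative → W; |value| = 48.960330
λ: 0.960330 × 60 = 57.61980′ → 57′, remainder × 60 = 37.19″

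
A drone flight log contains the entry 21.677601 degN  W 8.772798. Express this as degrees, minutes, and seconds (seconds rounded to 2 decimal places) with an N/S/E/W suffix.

21°40′39.36″ N, 8°46′22.07″ W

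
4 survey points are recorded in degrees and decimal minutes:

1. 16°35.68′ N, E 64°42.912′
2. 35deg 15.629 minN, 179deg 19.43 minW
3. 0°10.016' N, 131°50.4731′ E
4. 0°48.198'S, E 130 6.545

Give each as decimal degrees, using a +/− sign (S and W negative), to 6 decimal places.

1. 16.594667, 64.715200
2. 35.260483, -179.323833
3. 0.166933, 131.841218
4. -0.803300, 130.109083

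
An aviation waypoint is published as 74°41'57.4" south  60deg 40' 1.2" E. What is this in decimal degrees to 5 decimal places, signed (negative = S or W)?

Lat: 74° + 41/60 + 57.4/3600 = 74 + 0.683333 + 0.015944 = 74.699278
S ⇒ negate
Lon: 60° + 40/60 + 1.2/3600 = 60 + 0.666667 + 0.000333 = 60.667000
E ⇒ keep positive

-74.69928, 60.66700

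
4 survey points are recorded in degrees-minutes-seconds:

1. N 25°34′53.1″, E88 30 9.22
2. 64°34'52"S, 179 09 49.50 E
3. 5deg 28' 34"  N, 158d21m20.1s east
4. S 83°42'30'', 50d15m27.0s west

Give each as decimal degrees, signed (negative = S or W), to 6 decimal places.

1. 25.581417, 88.502561
2. -64.581111, 179.163750
3. 5.476111, 158.355583
4. -83.708333, -50.257500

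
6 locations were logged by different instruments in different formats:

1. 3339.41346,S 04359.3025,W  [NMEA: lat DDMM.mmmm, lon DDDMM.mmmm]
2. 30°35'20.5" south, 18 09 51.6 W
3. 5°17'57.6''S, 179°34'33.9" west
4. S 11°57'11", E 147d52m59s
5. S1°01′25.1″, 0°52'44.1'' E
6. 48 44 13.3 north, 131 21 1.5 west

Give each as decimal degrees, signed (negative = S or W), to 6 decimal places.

1. -33.656891, -43.988375
2. -30.589028, -18.164333
3. -5.299333, -179.576083
4. -11.953056, 147.883056
5. -1.023639, 0.878917
6. 48.737028, -131.350417

Point 1:
  Latitude: split at 2 digits → 33° and 39.41346′; 33 + 39.41346/60 = 33.6568910
  S ⇒ negate
  Longitude: split at 3 digits → 043° and 59.3025′; 43 + 59.3025/60 = 43.9883750
  W → negative
Point 2:
  Latitude: 30 + 35/60 + 20.5/3600 = 30.5890278
  S → negative
  Lon: 18° + 9/60 + 51.6/3600 = 18 + 0.150000 + 0.014333 = 18.1643333
  W ⇒ negate
Point 3:
  φ: 5 + 17/60 + 57.6/3600 = 5.2993333
  S → negative
  λ: 179° + 34/60 + 33.9/3600 = 179 + 0.566667 + 0.009417 = 179.5760833
  W ⇒ negate
Point 4:
  Latitude: 57′ + 11″ = 57.18333′; 11 + 57.18333/60 = 11.9530556
  S → negative
  Longitude: 147° + 52/60 + 59/3600 = 147 + 0.866667 + 0.016389 = 147.8830556
  E → positive
Point 5:
  φ: 1 + 1/60 + 25.1/3600 = 1.0236389
  hemisphere S, so the sign is −
  λ: 0 + 52/60 + 44.1/3600 = 0.8789167
  E → positive
Point 6:
  Latitude: 48 + 44/60 + 13.3/3600 = 48.7370278
  N ⇒ keep positive
  λ: 131° + 21/60 + 1.5/3600 = 131 + 0.350000 + 0.000417 = 131.3504167
  W → negative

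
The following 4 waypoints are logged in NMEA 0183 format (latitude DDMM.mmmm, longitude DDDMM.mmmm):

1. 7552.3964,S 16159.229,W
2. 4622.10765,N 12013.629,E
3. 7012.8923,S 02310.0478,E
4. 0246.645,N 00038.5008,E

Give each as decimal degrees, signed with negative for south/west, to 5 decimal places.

Point 1:
  φ: degrees = first 2 digits = 75, minutes = 52.3964; 75 + 52.3964/60 = 75.873273
  hemisphere S, so the sign is −
  λ: degrees = first 3 digits = 161, minutes = 59.229; 161 + 59.229/60 = 161.987150
  hemisphere W, so the sign is −
Point 2:
  Latitude: split at 2 digits → 46° and 22.10765′; 46 + 22.10765/60 = 46.368461
  N → positive
  λ: degrees = first 3 digits = 120, minutes = 13.629; 120 + 13.629/60 = 120.227150
  E ⇒ keep positive
Point 3:
  φ: degrees = first 2 digits = 70, minutes = 12.8923; 70 + 12.8923/60 = 70.214872
  S → negative
  Lon: degrees = first 3 digits = 23, minutes = 10.0478; 23 + 10.0478/60 = 23.167463
  E → positive
Point 4:
  φ: split at 2 digits → 02° and 46.645′; 2 + 46.645/60 = 2.777417
  N → positive
  Longitude: degrees = first 3 digits = 0, minutes = 38.5008; 0 + 38.5008/60 = 0.641680
  E ⇒ keep positive

1. -75.87327, -161.98715
2. 46.36846, 120.22715
3. -70.21487, 23.16746
4. 2.77742, 0.64168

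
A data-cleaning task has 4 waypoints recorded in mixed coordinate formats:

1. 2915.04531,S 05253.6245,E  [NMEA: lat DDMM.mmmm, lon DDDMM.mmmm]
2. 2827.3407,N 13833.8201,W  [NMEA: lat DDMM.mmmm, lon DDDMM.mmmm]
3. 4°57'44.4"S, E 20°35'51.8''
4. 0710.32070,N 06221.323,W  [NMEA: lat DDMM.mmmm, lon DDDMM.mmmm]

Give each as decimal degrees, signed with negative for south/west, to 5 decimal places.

1. -29.25076, 52.89374
2. 28.45568, -138.56367
3. -4.96233, 20.59772
4. 7.17201, -62.35538

Point 1:
  φ: degrees = first 2 digits = 29, minutes = 15.04531; 29 + 15.04531/60 = 29.250755
  hemisphere S, so the sign is −
  λ: degrees = first 3 digits = 52, minutes = 53.6245; 52 + 53.6245/60 = 52.893742
  E ⇒ keep positive
Point 2:
  Lat: split at 2 digits → 28° and 27.3407′; 28 + 27.3407/60 = 28.455678
  N → positive
  λ: split at 3 digits → 138° and 33.8201′; 138 + 33.8201/60 = 138.563668
  hemisphere W, so the sign is −
Point 3:
  φ: 4° + 57/60 + 44.4/3600 = 4 + 0.950000 + 0.012333 = 4.962333
  hemisphere S, so the sign is −
  Lon: 20° + 35/60 + 51.8/3600 = 20 + 0.583333 + 0.014389 = 20.597722
  E → positive
Point 4:
  Latitude: degrees = first 2 digits = 7, minutes = 10.3207; 7 + 10.3207/60 = 7.172012
  N → positive
  λ: degrees = first 3 digits = 62, minutes = 21.323; 62 + 21.323/60 = 62.355383
  hemisphere W, so the sign is −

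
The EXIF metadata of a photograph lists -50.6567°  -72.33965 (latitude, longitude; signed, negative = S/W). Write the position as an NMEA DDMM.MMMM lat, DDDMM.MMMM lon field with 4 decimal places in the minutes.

5039.4020,S / 07220.3790,W

Latitude is negative → S; |value| = 50.656700
Lat: 50° + 0.656700 × 60 = 50° 39.402000′
Longitude is negative → W; |value| = 72.339650
Longitude: 72° + 0.339650 × 60 = 72° 20.379000′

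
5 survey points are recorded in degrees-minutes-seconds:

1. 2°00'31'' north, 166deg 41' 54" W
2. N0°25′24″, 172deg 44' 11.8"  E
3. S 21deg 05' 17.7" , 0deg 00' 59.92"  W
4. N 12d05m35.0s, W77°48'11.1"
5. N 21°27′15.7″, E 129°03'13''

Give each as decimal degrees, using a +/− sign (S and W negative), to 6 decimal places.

1. 2.008611, -166.698333
2. 0.423333, 172.736611
3. -21.088250, -0.016644
4. 12.093056, -77.803083
5. 21.454361, 129.053611

Point 1:
  Lat: 2° + 0/60 + 31/3600 = 2 + 0.000000 + 0.008611 = 2.0086111
  N → positive
  Lon: 166° + 41/60 + 54/3600 = 166 + 0.683333 + 0.015000 = 166.6983333
  W → negative
Point 2:
  φ: 0 + 25/60 + 24/3600 = 0.4233333
  N → positive
  λ: 44′ + 11.8″ = 44.19667′; 172 + 44.19667/60 = 172.7366111
  E → positive
Point 3:
  Latitude: 21° + 5/60 + 17.7/3600 = 21 + 0.083333 + 0.004917 = 21.0882500
  S → negative
  λ: 0 + 0/60 + 59.92/3600 = 0.0166444
  W ⇒ negate
Point 4:
  Latitude: 5′ + 35″ = 5.58333′; 12 + 5.58333/60 = 12.0930556
  N ⇒ keep positive
  Lon: 77° + 48/60 + 11.1/3600 = 77 + 0.800000 + 0.003083 = 77.8030833
  W → negative
Point 5:
  Lat: 21° + 27/60 + 15.7/3600 = 21 + 0.450000 + 0.004361 = 21.4543611
  N → positive
  λ: 3′ + 13″ = 3.21667′; 129 + 3.21667/60 = 129.0536111
  E → positive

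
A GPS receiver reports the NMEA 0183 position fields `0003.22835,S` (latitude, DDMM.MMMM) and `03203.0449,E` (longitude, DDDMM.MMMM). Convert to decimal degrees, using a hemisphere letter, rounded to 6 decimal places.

φ: split at 2 digits → 00° and 3.22835′; 0 + 3.22835/60 = 0.0538058
Longitude: split at 3 digits → 032° and 3.0449′; 32 + 3.0449/60 = 32.0507483

0.053806° S, 32.050748° E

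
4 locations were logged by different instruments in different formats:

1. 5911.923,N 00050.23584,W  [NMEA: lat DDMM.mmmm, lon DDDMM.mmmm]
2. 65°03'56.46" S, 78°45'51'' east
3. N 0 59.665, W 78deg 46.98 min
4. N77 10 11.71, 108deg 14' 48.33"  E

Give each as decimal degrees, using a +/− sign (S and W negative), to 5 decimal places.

Point 1:
  Latitude: degrees = first 2 digits = 59, minutes = 11.923; 59 + 11.923/60 = 59.198717
  N ⇒ keep positive
  Longitude: split at 3 digits → 000° and 50.23584′; 0 + 50.23584/60 = 0.837264
  W ⇒ negate
Point 2:
  Latitude: 3′ + 56.46″ = 3.94100′; 65 + 3.94100/60 = 65.065683
  hemisphere S, so the sign is −
  Lon: 78 + 45/60 + 51/3600 = 78.764167
  E → positive
Point 3:
  φ: 59.665′ = 0.994417°; total 0.994417
  N → positive
  Longitude: 78 + 46.98/60 = 78.783000
  W → negative
Point 4:
  φ: 10′ + 11.71″ = 10.19517′; 77 + 10.19517/60 = 77.169919
  N ⇒ keep positive
  Longitude: 14′ + 48.33″ = 14.80550′; 108 + 14.80550/60 = 108.246758
  E ⇒ keep positive

1. 59.19872, -0.83726
2. -65.06568, 78.76417
3. 0.99442, -78.78300
4. 77.16992, 108.24676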